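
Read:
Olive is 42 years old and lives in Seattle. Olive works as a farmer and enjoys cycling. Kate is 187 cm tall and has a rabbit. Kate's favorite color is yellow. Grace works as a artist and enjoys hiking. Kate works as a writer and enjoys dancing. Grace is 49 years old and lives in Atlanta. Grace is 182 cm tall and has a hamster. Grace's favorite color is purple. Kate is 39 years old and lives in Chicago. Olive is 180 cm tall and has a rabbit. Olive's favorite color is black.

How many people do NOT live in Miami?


Not in Miami: 3

3


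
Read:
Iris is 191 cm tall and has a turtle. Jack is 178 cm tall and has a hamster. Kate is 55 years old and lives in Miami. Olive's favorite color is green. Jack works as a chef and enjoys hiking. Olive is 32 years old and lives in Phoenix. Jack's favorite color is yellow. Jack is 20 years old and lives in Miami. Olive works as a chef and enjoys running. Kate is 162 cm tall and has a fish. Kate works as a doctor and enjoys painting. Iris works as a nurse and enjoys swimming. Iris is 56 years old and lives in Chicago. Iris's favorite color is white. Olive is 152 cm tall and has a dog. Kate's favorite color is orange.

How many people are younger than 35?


Filter: 2

2


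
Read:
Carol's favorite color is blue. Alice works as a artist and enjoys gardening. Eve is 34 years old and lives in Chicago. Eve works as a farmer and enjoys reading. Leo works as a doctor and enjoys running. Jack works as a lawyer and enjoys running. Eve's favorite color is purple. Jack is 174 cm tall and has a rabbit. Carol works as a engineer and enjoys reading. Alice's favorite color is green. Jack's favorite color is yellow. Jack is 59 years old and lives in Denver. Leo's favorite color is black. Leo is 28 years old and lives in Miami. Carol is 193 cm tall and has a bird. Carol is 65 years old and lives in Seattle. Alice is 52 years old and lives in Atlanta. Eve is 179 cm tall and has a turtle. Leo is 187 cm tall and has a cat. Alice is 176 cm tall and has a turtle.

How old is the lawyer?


The lawyer is Jack, age 59

59


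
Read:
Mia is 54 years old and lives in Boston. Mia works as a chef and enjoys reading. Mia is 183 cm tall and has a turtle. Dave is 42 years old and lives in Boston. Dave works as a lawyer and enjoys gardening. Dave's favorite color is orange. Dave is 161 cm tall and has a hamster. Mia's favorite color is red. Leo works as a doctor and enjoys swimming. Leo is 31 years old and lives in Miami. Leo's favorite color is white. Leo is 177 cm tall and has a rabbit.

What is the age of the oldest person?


Oldest: Mia at 54

54


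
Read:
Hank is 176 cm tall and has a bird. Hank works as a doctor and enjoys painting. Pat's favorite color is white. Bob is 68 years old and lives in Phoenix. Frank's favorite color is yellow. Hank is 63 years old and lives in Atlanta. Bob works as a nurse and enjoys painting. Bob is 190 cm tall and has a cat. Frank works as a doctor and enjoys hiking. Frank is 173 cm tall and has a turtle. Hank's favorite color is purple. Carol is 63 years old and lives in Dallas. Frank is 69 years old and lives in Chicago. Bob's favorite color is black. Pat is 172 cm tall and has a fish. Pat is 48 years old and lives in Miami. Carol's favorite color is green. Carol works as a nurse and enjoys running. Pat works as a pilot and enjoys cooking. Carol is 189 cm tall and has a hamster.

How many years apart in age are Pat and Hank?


48 vs 63, diff = 15

15


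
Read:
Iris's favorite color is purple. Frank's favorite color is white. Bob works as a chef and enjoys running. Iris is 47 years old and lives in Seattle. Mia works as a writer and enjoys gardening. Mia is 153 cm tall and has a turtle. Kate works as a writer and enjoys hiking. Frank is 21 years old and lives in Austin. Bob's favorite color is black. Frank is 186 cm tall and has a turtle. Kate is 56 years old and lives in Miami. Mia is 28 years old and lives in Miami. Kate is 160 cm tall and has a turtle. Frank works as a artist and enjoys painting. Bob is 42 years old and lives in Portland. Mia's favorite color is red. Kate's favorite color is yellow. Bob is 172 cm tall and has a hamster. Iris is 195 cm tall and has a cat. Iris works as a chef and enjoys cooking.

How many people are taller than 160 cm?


Taller than 160: 3

3


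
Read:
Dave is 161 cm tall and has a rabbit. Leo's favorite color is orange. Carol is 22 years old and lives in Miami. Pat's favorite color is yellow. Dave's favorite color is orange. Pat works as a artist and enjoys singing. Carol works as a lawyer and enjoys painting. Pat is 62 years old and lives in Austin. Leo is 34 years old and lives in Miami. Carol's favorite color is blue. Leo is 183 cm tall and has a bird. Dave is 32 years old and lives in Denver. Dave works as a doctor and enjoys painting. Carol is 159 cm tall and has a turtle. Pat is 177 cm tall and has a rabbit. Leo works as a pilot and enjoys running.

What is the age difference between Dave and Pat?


|32 - 62| = 30

30


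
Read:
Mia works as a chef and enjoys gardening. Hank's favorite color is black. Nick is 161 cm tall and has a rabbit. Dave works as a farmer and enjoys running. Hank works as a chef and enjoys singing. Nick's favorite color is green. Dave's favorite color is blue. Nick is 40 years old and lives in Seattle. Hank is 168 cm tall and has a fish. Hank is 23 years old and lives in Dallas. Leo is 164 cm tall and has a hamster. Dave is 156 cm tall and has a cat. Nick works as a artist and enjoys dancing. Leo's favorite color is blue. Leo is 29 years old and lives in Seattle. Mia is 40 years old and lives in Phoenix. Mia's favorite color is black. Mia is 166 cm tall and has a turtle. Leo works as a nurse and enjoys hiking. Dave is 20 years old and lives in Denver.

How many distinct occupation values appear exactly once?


Unique occupation values: 3

3


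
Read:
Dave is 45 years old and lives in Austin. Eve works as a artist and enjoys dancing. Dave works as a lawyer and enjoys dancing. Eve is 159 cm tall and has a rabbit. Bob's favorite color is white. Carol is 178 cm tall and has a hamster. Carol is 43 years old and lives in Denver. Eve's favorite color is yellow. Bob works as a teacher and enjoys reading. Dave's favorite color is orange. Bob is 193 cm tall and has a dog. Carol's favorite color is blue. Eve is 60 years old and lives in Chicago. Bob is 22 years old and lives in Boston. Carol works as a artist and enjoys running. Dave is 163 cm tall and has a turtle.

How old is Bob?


Bob is 22 years old

22


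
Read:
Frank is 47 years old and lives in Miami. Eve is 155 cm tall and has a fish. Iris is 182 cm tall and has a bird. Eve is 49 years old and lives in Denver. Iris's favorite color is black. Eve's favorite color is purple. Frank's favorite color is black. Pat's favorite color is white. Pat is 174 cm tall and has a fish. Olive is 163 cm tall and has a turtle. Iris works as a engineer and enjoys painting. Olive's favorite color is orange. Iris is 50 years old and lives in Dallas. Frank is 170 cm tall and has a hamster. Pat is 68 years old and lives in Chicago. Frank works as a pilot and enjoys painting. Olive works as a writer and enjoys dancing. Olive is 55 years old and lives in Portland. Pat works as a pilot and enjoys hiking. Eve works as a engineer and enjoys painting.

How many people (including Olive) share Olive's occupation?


Olive is a writer. Count = 1

1


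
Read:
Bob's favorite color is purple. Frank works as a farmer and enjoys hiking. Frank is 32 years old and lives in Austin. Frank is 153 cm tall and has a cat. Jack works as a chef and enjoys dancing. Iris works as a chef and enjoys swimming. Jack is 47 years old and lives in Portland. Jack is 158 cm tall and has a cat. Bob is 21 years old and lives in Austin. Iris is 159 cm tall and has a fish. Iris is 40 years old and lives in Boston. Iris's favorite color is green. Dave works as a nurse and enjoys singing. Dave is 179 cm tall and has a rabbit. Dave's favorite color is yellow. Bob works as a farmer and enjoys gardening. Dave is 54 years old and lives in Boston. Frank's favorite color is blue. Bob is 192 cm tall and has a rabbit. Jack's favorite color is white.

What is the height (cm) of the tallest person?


Tallest: Bob at 192 cm

192


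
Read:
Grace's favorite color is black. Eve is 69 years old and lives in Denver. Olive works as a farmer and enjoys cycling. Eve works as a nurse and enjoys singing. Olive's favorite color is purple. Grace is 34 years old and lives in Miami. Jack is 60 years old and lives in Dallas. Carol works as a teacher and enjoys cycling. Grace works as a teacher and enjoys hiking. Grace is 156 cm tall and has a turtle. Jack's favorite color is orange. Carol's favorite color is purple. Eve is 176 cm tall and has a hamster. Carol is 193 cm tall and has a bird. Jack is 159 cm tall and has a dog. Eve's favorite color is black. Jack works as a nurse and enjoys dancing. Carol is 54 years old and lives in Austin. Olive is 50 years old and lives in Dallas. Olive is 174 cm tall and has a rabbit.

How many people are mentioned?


People: Jack, Grace, Eve, Carol, Olive. Count = 5

5


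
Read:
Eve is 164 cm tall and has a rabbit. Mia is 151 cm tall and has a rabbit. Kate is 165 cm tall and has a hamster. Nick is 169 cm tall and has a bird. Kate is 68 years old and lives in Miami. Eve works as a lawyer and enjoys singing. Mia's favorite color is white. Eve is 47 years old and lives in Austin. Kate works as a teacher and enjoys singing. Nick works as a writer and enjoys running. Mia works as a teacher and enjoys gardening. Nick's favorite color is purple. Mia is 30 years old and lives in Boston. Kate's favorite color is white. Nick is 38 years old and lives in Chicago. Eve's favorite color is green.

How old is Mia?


Mia is 30 years old

30


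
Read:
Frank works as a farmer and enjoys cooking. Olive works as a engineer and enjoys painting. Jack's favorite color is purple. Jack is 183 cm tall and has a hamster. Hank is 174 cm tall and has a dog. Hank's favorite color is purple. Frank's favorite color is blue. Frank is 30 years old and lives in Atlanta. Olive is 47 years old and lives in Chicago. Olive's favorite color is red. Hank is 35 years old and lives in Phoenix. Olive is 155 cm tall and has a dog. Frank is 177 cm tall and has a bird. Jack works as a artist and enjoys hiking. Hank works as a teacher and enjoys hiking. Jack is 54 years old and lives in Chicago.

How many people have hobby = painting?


Count: 1

1


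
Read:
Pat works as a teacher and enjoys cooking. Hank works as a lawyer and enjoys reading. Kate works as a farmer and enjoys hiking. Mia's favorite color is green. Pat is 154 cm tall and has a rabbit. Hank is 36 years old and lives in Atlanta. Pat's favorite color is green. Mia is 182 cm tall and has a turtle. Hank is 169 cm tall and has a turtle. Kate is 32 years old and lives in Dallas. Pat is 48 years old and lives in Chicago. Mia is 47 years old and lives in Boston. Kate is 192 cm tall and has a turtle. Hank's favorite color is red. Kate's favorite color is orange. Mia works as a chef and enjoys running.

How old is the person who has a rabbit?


Person with rabbit is Pat, age 48

48


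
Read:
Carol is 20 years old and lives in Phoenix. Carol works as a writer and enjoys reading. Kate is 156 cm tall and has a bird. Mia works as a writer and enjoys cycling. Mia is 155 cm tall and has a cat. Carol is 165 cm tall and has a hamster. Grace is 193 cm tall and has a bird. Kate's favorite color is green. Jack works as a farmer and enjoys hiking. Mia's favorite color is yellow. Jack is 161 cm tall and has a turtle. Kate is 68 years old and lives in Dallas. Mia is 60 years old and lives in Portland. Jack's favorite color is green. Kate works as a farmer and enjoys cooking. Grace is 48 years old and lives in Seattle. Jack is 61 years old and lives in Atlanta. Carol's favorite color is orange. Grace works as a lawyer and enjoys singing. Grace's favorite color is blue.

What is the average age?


Sum=257, n=5, avg=51.4

51.4


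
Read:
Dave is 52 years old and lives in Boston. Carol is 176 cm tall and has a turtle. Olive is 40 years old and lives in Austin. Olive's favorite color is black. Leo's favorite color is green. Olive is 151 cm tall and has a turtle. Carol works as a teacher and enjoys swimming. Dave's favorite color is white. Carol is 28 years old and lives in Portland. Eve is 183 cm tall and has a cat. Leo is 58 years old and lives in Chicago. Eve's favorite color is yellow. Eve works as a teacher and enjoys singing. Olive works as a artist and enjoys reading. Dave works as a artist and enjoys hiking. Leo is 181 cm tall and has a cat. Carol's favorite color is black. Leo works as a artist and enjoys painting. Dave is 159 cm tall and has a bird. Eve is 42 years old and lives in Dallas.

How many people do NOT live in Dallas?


Not in Dallas: 4

4


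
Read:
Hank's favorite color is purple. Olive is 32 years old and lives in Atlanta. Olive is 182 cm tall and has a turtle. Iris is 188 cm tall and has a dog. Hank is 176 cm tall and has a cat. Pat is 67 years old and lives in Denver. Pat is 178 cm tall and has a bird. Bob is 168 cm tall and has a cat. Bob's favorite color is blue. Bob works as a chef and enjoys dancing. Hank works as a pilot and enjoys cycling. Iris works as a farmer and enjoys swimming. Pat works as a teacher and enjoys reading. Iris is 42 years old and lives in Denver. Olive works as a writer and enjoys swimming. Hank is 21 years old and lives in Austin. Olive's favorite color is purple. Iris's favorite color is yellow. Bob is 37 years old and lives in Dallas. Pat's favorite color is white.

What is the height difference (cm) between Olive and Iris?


|182 - 188| = 6

6


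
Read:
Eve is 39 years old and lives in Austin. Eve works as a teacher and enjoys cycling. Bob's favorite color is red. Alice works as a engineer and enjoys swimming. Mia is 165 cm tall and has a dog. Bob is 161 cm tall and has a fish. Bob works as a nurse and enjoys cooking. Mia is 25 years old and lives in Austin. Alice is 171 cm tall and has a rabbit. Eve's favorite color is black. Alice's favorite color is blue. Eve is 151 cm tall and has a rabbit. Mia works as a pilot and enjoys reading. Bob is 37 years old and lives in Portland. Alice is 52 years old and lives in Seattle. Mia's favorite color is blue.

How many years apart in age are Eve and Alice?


39 vs 52, diff = 13

13


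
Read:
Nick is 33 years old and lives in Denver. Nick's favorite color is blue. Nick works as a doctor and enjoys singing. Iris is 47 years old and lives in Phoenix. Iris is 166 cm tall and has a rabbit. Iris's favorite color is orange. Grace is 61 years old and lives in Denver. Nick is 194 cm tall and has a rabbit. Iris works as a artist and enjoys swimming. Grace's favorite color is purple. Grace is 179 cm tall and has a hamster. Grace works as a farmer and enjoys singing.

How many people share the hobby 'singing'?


Count: 2

2


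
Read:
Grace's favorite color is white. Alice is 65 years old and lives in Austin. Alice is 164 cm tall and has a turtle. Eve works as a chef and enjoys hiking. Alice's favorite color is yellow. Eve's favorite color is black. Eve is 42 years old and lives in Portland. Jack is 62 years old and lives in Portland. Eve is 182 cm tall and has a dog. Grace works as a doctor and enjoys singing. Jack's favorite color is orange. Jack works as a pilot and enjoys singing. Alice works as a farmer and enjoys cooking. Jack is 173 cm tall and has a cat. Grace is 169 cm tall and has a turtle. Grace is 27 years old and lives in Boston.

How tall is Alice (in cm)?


Alice is 164 cm tall

164


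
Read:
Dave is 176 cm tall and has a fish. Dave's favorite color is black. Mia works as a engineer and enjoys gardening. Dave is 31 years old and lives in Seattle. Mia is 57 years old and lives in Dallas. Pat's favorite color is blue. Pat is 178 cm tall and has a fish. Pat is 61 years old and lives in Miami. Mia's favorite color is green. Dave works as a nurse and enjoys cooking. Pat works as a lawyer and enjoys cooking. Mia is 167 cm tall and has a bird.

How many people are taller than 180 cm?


Taller than 180: 0

0


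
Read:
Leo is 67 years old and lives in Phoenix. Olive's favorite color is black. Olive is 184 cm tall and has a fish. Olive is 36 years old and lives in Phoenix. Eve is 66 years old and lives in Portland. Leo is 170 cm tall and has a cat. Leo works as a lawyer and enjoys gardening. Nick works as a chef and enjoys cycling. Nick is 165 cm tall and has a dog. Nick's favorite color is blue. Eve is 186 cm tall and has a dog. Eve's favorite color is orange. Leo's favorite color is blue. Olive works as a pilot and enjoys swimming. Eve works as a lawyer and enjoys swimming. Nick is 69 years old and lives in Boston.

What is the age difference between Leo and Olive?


|67 - 36| = 31

31


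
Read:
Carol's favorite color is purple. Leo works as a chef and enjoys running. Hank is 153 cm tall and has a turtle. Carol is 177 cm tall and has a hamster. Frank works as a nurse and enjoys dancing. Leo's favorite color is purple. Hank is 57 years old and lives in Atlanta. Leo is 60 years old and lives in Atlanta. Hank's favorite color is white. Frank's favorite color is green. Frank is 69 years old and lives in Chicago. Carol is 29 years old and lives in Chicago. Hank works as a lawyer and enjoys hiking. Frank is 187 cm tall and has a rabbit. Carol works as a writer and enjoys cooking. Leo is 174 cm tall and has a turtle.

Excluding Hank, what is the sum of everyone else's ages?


Sum (excluding Hank): 158

158


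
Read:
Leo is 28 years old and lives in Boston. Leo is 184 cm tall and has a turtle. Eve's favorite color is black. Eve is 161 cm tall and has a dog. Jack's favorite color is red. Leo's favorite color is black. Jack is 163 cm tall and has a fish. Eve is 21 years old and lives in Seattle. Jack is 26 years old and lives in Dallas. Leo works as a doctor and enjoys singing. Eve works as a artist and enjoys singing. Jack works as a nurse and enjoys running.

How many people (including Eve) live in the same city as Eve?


Eve lives in Seattle. Count = 1

1


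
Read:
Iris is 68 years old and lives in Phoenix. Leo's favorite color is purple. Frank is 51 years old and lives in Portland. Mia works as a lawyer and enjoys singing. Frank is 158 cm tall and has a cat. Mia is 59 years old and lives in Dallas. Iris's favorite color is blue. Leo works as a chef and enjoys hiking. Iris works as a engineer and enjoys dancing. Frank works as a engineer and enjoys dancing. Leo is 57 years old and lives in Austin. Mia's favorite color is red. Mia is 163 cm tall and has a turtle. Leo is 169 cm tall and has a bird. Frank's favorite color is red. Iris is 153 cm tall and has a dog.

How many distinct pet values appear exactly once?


Unique pet values: 4

4


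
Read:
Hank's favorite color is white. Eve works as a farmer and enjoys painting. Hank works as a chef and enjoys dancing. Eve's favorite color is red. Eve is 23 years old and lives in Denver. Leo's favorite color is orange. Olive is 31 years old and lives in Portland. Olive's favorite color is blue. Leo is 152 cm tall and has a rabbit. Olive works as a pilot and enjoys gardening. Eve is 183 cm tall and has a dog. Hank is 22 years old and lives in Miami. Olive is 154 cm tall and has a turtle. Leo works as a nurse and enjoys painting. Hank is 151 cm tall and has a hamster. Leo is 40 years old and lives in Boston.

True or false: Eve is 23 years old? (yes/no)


Eve is actually 23. yes

yes


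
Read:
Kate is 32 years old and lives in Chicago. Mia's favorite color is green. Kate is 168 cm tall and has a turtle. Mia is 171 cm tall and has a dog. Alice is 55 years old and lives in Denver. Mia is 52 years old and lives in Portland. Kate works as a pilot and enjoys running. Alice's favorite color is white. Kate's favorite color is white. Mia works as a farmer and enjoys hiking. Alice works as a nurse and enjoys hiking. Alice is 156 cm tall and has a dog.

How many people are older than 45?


Filter: 2

2


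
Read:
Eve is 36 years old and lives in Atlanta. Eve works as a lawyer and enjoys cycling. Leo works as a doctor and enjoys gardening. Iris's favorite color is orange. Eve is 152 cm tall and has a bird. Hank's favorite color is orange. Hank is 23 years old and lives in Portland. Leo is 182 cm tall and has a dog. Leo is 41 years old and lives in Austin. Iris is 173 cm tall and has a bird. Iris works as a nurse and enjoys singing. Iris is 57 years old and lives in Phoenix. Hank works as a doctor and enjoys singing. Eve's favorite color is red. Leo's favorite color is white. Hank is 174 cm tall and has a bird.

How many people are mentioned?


People: Leo, Hank, Iris, Eve. Count = 4

4


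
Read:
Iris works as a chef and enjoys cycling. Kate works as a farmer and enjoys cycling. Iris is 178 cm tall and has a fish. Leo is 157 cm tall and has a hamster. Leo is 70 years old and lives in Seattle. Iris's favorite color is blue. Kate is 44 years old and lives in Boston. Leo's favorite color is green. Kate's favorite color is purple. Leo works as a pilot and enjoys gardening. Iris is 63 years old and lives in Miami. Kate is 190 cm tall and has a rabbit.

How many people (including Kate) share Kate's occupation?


Kate is a farmer. Count = 1

1


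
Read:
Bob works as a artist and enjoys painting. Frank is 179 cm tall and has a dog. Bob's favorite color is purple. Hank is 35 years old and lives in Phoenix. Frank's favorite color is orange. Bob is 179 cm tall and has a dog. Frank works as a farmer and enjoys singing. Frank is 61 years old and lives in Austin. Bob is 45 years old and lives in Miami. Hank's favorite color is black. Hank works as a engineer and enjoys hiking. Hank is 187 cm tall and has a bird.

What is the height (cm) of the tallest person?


Tallest: Hank at 187 cm

187


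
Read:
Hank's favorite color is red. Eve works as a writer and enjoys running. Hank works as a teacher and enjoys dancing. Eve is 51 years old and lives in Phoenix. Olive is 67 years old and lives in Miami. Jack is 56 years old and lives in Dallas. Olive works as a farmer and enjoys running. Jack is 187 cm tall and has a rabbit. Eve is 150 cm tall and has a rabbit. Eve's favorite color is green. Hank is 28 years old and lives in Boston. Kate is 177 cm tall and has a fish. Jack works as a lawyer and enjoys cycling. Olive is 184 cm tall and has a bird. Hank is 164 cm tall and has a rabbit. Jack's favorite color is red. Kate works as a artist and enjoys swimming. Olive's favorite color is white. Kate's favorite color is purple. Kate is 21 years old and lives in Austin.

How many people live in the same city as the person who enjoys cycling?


Person with hobby cycling is Jack, city Dallas. Count = 1

1


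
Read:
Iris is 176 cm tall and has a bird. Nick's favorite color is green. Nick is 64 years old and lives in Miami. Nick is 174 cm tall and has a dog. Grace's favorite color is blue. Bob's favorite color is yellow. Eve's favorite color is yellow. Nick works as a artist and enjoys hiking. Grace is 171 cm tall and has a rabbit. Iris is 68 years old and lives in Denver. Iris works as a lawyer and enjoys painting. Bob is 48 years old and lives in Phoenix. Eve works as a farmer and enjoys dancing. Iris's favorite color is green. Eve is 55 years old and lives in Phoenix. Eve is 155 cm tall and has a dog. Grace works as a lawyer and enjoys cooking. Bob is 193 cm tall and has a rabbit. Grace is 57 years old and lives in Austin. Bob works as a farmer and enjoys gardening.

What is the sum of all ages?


57+64+68+55+48 = 292

292


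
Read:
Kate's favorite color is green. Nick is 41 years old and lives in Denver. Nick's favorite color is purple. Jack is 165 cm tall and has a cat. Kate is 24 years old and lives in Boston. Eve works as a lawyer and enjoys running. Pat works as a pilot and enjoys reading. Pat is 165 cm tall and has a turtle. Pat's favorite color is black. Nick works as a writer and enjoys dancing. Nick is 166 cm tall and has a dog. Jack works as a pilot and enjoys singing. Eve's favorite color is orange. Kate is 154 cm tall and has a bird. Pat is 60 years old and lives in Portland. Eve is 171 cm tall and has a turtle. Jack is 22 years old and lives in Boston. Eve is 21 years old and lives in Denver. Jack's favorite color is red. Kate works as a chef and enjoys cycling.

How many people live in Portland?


Count in Portland: 1

1


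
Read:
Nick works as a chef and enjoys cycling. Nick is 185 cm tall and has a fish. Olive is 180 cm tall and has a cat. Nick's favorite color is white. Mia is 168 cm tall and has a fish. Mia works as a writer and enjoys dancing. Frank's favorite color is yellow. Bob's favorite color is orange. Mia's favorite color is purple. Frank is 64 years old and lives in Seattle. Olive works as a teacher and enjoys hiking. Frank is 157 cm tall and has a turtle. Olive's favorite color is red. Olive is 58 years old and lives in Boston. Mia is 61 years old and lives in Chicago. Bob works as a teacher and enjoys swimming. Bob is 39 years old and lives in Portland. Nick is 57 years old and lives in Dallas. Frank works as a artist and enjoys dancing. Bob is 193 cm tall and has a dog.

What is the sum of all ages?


61+64+57+58+39 = 279

279


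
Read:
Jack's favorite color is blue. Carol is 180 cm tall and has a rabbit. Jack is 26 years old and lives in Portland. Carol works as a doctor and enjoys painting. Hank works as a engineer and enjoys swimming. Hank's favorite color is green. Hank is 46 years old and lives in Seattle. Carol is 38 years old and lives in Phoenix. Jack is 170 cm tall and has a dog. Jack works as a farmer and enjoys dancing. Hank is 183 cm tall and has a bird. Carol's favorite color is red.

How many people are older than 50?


Filter: 0

0


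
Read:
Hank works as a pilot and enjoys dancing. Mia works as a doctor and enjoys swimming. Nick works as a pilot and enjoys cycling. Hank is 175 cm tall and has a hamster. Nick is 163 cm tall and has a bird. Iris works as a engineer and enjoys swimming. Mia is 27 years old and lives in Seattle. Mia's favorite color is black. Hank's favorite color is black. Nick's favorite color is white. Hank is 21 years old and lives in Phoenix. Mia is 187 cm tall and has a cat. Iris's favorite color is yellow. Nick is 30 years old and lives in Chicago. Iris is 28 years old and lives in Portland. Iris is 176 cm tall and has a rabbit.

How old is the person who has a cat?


Person with cat is Mia, age 27

27


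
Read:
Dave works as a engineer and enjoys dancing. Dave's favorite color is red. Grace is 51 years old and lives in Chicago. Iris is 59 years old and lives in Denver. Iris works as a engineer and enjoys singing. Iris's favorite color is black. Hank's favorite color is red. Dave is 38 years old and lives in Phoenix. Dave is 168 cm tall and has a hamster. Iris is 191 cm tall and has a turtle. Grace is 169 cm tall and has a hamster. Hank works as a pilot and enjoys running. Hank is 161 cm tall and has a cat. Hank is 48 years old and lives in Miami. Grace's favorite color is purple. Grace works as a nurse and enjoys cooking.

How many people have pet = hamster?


Count: 2

2


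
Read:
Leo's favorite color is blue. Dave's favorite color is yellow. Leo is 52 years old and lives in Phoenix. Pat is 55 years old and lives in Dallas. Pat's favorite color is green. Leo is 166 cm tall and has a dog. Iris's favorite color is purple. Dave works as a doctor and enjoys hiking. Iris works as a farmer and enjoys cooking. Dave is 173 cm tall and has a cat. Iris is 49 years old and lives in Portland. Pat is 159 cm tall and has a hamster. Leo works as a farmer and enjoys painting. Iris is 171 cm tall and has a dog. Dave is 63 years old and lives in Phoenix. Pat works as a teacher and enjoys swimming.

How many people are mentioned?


People: Dave, Leo, Pat, Iris. Count = 4

4


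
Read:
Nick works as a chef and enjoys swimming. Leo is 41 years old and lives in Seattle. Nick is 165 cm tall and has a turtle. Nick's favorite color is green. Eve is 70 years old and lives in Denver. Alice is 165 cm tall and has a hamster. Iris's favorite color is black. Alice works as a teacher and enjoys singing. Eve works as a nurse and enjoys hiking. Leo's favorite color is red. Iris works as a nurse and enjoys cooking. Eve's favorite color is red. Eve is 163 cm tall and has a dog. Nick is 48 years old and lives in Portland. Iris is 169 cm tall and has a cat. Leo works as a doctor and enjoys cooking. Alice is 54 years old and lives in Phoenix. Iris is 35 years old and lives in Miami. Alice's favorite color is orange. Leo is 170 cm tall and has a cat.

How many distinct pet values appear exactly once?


Unique pet values: 3

3


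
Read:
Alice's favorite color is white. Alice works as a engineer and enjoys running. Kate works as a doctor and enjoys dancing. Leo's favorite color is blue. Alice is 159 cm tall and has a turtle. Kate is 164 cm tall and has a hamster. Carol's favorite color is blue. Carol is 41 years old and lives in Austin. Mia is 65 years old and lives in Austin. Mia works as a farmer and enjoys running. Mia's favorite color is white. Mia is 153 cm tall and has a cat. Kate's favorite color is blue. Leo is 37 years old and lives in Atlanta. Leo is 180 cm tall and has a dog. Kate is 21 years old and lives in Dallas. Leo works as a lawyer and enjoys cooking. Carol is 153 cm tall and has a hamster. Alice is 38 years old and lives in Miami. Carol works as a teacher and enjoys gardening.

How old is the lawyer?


The lawyer is Leo, age 37

37


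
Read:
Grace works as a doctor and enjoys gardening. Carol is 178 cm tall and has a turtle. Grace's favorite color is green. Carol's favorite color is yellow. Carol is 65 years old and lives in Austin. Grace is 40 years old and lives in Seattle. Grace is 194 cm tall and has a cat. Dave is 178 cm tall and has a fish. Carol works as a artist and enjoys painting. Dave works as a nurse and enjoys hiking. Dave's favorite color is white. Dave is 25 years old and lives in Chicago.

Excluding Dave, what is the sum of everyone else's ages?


Sum (excluding Dave): 105

105


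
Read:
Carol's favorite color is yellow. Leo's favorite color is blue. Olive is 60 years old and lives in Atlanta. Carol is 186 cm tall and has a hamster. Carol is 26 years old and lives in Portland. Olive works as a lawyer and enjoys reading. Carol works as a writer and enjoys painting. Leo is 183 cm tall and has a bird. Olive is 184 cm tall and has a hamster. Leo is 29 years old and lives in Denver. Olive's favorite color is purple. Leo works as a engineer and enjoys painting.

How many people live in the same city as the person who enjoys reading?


Person with hobby reading is Olive, city Atlanta. Count = 1

1


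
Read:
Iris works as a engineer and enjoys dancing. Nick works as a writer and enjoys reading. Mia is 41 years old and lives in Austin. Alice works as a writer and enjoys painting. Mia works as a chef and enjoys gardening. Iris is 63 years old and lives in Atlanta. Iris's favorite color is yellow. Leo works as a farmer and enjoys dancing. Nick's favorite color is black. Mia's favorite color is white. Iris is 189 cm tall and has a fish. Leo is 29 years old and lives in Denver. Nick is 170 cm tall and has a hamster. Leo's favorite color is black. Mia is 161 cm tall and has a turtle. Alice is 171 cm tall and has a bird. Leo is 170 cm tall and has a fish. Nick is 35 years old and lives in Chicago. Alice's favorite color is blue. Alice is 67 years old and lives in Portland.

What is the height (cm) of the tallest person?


Tallest: Iris at 189 cm

189


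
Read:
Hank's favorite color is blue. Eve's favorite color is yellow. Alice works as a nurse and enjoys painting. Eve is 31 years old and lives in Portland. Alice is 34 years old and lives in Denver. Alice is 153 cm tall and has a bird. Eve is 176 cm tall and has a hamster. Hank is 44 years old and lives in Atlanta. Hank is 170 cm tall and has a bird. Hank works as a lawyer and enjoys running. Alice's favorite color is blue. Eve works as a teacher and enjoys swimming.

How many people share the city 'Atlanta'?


Count: 1

1


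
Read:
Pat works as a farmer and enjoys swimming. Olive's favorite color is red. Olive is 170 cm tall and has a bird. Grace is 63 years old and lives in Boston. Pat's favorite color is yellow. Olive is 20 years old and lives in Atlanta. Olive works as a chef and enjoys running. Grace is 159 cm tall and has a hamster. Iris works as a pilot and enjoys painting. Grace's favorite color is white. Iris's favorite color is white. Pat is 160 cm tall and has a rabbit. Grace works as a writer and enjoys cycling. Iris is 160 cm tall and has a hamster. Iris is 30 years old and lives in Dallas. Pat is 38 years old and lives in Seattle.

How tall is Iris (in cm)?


Iris is 160 cm tall

160


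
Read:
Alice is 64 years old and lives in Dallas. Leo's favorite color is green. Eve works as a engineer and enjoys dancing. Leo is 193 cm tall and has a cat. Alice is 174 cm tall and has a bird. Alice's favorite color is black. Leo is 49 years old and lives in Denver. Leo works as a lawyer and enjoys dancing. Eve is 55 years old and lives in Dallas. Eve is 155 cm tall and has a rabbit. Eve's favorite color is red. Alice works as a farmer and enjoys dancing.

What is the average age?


Sum=168, n=3, avg=56

56


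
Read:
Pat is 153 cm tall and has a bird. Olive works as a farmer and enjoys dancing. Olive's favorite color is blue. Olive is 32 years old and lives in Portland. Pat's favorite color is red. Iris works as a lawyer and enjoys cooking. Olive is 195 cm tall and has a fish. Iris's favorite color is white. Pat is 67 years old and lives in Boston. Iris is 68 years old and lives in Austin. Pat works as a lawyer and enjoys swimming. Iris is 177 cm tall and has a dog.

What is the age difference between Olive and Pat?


|32 - 67| = 35

35


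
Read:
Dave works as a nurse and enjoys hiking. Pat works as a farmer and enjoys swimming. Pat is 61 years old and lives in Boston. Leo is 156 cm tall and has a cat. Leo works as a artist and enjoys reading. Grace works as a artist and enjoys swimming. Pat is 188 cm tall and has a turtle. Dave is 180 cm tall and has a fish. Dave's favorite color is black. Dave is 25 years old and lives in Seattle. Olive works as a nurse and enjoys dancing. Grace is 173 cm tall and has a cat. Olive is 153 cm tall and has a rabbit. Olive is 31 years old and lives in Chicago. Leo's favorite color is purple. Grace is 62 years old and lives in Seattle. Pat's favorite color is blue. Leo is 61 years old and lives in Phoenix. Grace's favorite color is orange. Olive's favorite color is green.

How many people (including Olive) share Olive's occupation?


Olive is a nurse. Count = 2

2


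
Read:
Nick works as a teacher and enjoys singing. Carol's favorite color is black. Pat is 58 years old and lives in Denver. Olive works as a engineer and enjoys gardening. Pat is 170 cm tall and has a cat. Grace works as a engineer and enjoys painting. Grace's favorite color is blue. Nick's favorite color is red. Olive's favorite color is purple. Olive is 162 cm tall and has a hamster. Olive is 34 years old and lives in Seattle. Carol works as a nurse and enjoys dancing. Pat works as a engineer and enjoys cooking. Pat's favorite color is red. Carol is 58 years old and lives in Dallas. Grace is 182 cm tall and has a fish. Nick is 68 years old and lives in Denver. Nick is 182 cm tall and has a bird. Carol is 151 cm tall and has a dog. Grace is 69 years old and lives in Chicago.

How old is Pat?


Pat is 58 years old

58


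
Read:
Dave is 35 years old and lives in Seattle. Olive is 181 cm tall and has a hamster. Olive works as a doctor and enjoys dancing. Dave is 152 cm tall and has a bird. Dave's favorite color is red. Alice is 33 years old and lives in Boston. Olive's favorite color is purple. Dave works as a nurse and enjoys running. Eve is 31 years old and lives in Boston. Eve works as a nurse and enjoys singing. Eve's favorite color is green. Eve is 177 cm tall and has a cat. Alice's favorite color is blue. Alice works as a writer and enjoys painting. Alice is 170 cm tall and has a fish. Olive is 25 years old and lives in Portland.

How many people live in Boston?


Count in Boston: 2

2


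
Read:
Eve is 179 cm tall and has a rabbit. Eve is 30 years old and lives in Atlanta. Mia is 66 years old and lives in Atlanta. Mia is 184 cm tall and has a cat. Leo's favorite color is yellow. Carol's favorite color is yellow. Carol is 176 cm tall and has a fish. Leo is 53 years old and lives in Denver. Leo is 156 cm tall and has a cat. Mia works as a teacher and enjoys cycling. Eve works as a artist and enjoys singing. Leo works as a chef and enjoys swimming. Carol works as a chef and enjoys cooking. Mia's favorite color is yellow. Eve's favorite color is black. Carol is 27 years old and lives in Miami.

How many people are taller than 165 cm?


Taller than 165: 3

3


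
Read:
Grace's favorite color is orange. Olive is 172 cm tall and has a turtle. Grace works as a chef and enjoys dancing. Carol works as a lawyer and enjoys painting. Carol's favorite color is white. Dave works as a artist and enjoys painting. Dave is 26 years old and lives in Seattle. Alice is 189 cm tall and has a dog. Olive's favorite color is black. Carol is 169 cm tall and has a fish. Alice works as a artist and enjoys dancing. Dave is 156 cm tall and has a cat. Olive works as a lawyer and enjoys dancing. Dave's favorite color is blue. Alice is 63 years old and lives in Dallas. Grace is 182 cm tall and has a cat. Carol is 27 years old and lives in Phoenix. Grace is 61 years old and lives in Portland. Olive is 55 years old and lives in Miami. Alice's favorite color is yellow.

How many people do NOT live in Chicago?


Not in Chicago: 5

5


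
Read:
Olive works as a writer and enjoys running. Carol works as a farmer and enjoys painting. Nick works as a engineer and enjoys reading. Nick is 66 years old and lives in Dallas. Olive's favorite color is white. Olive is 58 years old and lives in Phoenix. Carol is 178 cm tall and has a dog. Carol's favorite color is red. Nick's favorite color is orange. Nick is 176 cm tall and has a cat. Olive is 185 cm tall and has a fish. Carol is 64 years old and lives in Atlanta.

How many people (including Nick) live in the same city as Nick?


Nick lives in Dallas. Count = 1

1


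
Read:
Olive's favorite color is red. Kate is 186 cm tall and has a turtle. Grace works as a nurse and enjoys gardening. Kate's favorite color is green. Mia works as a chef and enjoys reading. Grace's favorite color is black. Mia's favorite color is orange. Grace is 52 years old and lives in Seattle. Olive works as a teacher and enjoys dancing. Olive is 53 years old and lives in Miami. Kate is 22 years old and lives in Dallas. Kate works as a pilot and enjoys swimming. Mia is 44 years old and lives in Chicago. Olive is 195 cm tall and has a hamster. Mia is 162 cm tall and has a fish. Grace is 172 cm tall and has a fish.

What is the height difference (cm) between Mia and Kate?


|162 - 186| = 24

24


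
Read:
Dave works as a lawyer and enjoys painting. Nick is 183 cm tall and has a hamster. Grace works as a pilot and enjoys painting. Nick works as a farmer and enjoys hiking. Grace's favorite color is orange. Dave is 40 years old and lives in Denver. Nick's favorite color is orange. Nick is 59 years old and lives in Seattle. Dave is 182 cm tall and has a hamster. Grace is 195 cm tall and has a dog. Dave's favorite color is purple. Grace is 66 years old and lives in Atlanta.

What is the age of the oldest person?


Oldest: Grace at 66

66


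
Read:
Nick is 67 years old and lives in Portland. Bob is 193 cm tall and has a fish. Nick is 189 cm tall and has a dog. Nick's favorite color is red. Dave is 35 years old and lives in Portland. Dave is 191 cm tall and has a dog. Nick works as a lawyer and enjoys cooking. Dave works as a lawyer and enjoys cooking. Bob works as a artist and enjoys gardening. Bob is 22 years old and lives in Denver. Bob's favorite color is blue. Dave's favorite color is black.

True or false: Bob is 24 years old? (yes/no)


Bob is actually 22. no

no
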